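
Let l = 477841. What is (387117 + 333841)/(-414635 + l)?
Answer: 360479/31603 ≈ 11.406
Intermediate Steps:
(387117 + 333841)/(-414635 + l) = (387117 + 333841)/(-414635 + 477841) = 720958/63206 = 720958*(1/63206) = 360479/31603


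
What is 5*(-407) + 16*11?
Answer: -1859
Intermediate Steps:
5*(-407) + 16*11 = -2035 + 176 = -1859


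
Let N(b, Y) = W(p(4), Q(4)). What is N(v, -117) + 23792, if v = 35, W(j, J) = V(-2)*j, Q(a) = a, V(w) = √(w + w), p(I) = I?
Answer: 23792 + 8*I ≈ 23792.0 + 8.0*I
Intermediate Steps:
V(w) = √2*√w (V(w) = √(2*w) = √2*√w)
W(j, J) = 2*I*j (W(j, J) = (√2*√(-2))*j = (√2*(I*√2))*j = (2*I)*j = 2*I*j)
N(b, Y) = 8*I (N(b, Y) = 2*I*4 = 8*I)
N(v, -117) + 23792 = 8*I + 23792 = 23792 + 8*I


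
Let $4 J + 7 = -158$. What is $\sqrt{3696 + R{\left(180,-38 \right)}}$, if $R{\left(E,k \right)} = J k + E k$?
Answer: $\frac{i \sqrt{6306}}{2} \approx 39.705 i$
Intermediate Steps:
$J = - \frac{165}{4}$ ($J = - \frac{7}{4} + \frac{1}{4} \left(-158\right) = - \frac{7}{4} - \frac{79}{2} = - \frac{165}{4} \approx -41.25$)
$R{\left(E,k \right)} = - \frac{165 k}{4} + E k$
$\sqrt{3696 + R{\left(180,-38 \right)}} = \sqrt{3696 + \frac{1}{4} \left(-38\right) \left(-165 + 4 \cdot 180\right)} = \sqrt{3696 + \frac{1}{4} \left(-38\right) \left(-165 + 720\right)} = \sqrt{3696 + \frac{1}{4} \left(-38\right) 555} = \sqrt{3696 - \frac{10545}{2}} = \sqrt{- \frac{3153}{2}} = \frac{i \sqrt{6306}}{2}$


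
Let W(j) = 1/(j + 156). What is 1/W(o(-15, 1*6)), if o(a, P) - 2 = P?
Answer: 164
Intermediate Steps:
o(a, P) = 2 + P
W(j) = 1/(156 + j)
1/W(o(-15, 1*6)) = 1/(1/(156 + (2 + 1*6))) = 1/(1/(156 + (2 + 6))) = 1/(1/(156 + 8)) = 1/(1/164) = 164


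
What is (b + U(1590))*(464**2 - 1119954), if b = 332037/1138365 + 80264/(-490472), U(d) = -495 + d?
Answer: -7682677121279246406/7754668865 ≈ -9.9072e+8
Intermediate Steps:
b = 992848932/7754668865 (b = 332037*(1/1138365) + 80264*(-1/490472) = 36893/126485 - 10033/61309 = 992848932/7754668865 ≈ 0.12803)
(b + U(1590))*(464**2 - 1119954) = (992848932/7754668865 + (-495 + 1590))*(464**2 - 1119954) = (992848932/7754668865 + 1095)*(215296 - 1119954) = (8492355256107/7754668865)*(-904658) = -7682677121279246406/7754668865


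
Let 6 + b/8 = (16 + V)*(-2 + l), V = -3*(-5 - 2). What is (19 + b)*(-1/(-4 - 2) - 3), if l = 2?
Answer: 493/6 ≈ 82.167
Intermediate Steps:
V = 21 (V = -3*(-7) = 21)
b = -48 (b = -48 + 8*((16 + 21)*(-2 + 2)) = -48 + 8*(37*0) = -48 + 8*0 = -48 + 0 = -48)
(19 + b)*(-1/(-4 - 2) - 3) = (19 - 48)*(-1/(-4 - 2) - 3) = -29*(-1/(-6) - 3) = -29*(-1*(-1/6) - 3) = -29*(1/6 - 3) = -29*(-17/6) = 493/6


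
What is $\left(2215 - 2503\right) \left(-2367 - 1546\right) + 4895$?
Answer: $1131839$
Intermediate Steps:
$\left(2215 - 2503\right) \left(-2367 - 1546\right) + 4895 = \left(-288\right) \left(-3913\right) + 4895 = 1126944 + 4895 = 1131839$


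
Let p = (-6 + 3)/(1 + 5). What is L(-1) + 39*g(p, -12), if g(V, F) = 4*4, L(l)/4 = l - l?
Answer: 624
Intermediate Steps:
p = -1/2 (p = -3/6 = -3*1/6 = -1/2 ≈ -0.50000)
L(l) = 0 (L(l) = 4*(l - l) = 4*0 = 0)
g(V, F) = 16
L(-1) + 39*g(p, -12) = 0 + 39*16 = 0 + 624 = 624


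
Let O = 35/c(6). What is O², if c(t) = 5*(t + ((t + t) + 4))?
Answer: 49/484 ≈ 0.10124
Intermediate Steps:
c(t) = 20 + 15*t (c(t) = 5*(t + (2*t + 4)) = 5*(t + (4 + 2*t)) = 5*(4 + 3*t) = 20 + 15*t)
O = 7/22 (O = 35/(20 + 15*6) = 35/(20 + 90) = 35/110 = 35*(1/110) = 7/22 ≈ 0.31818)
O² = (7/22)² = 49/484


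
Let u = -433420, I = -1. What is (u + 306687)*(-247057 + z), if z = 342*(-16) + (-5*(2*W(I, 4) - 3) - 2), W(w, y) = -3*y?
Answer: 31986902268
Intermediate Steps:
z = -5339 (z = 342*(-16) + (-5*(2*(-3*4) - 3) - 2) = -5472 + (-5*(2*(-12) - 3) - 2) = -5472 + (-5*(-24 - 3) - 2) = -5472 + (-5*(-27) - 2) = -5472 + (135 - 2) = -5472 + 133 = -5339)
(u + 306687)*(-247057 + z) = (-433420 + 306687)*(-247057 - 5339) = -126733*(-252396) = 31986902268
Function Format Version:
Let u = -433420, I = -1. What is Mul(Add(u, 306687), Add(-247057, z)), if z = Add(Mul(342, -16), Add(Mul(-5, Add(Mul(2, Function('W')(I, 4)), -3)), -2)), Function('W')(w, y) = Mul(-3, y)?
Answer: 31986902268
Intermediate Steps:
z = -5339 (z = Add(Mul(342, -16), Add(Mul(-5, Add(Mul(2, Mul(-3, 4)), -3)), -2)) = Add(-5472, Add(Mul(-5, Add(Mul(2, -12), -3)), -2)) = Add(-5472, Add(Mul(-5, Add(-24, -3)), -2)) = Add(-5472, Add(Mul(-5, -27), -2)) = Add(-5472, Add(135, -2)) = Add(-5472, 133) = -5339)
Mul(Add(u, 306687), Add(-247057, z)) = Mul(Add(-433420, 306687), Add(-247057, -5339)) = Mul(-126733, -252396) = 31986902268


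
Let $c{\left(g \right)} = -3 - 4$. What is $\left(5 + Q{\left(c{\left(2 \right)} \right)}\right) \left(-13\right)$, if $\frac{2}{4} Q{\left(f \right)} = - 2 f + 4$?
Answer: $-533$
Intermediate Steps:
$c{\left(g \right)} = -7$ ($c{\left(g \right)} = -3 - 4 = -7$)
$Q{\left(f \right)} = 8 - 4 f$ ($Q{\left(f \right)} = 2 \left(- 2 f + 4\right) = 2 \left(4 - 2 f\right) = 8 - 4 f$)
$\left(5 + Q{\left(c{\left(2 \right)} \right)}\right) \left(-13\right) = \left(5 + \left(8 - -28\right)\right) \left(-13\right) = \left(5 + \left(8 + 28\right)\right) \left(-13\right) = \left(5 + 36\right) \left(-13\right) = 41 \left(-13\right) = -533$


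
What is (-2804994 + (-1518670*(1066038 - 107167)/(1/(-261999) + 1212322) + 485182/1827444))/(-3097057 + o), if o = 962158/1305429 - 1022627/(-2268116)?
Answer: 573757010925195627021866063636853166/443555533694737183246540721014653863 ≈ 1.2935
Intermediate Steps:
o = 3517252896311/2960864401764 (o = 962158*(1/1305429) - 1022627*(-1/2268116) = 962158/1305429 + 1022627/2268116 = 3517252896311/2960864401764 ≈ 1.1879)
(-2804994 + (-1518670*(1066038 - 107167)/(1/(-261999) + 1212322) + 485182/1827444))/(-3097057 + o) = (-2804994 + (-1518670*(1066038 - 107167)/(1/(-261999) + 1212322) + 485182/1827444))/(-3097057 + 3517252896311/2960864401764) = (-2804994 + (-1518670*958871/(-1/261999 + 1212322) + 485182*(1/1827444)))/(-9169962304281112237/2960864401764) = (-2804994 + (-1518670/((317627151677/261999)*(1/958871)) + 242591/913722))*(-2960864401764/9169962304281112237) = (-2804994 + (-1518670/317627151677/251223243129 + 242591/913722))*(-2960864401764/9169962304281112237) = (-2804994 + (-1518670*251223243129/317627151677 + 242591/913722))*(-2960864401764/9169962304281112237) = (-2804994 + (-381525202642718430/317627151677 + 242591/913722))*(-2960864401764/9169962304281112237) = (-2804994 - 348607894155621616821353/290222916284611794)*(-2960864401764/9169962304281112237) = -1162681432996459991320589/290222916284611794*(-2960864401764/9169962304281112237) = 573757010925195627021866063636853166/443555533694737183246540721014653863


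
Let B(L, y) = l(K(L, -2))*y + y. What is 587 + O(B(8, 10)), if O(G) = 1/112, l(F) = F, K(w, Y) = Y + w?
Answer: 65745/112 ≈ 587.01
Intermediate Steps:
B(L, y) = y + y*(-2 + L) (B(L, y) = (-2 + L)*y + y = y*(-2 + L) + y = y + y*(-2 + L))
O(G) = 1/112
587 + O(B(8, 10)) = 587 + 1/112 = 65745/112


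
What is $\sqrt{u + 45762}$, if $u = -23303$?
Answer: $\sqrt{22459} \approx 149.86$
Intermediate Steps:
$\sqrt{u + 45762} = \sqrt{-23303 + 45762} = \sqrt{22459}$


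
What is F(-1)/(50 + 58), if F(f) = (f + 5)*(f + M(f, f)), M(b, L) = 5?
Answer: 4/27 ≈ 0.14815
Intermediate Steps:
F(f) = (5 + f)**2 (F(f) = (f + 5)*(f + 5) = (5 + f)*(5 + f) = (5 + f)**2)
F(-1)/(50 + 58) = (25 + (-1)**2 + 10*(-1))/(50 + 58) = (25 + 1 - 10)/108 = (1/108)*16 = 4/27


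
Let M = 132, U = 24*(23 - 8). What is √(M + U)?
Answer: 2*√123 ≈ 22.181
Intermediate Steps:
U = 360 (U = 24*15 = 360)
√(M + U) = √(132 + 360) = √492 = 2*√123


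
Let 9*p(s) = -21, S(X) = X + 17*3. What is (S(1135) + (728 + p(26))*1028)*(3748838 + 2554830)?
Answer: 14129760073352/3 ≈ 4.7099e+12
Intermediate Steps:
S(X) = 51 + X (S(X) = X + 51 = 51 + X)
p(s) = -7/3 (p(s) = (⅑)*(-21) = -7/3)
(S(1135) + (728 + p(26))*1028)*(3748838 + 2554830) = ((51 + 1135) + (728 - 7/3)*1028)*(3748838 + 2554830) = (1186 + (2177/3)*1028)*6303668 = (1186 + 2237956/3)*6303668 = (2241514/3)*6303668 = 14129760073352/3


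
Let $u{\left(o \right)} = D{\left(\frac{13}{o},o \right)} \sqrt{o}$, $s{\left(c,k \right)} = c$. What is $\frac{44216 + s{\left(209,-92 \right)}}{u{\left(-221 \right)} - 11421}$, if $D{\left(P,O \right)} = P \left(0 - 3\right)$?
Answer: $- \frac{958380525}{246385246} - \frac{44425 i \sqrt{221}}{739155738} \approx -3.8898 - 0.00089349 i$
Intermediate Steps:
$D{\left(P,O \right)} = - 3 P$ ($D{\left(P,O \right)} = P \left(-3\right) = - 3 P$)
$u{\left(o \right)} = - \frac{39}{\sqrt{o}}$ ($u{\left(o \right)} = - 3 \frac{13}{o} \sqrt{o} = - \frac{39}{o} \sqrt{o} = - \frac{39}{\sqrt{o}}$)
$\frac{44216 + s{\left(209,-92 \right)}}{u{\left(-221 \right)} - 11421} = \frac{44216 + 209}{- \frac{39}{i \sqrt{221}} - 11421} = \frac{44425}{- 39 \left(- \frac{i \sqrt{221}}{221}\right) - 11421} = \frac{44425}{\frac{3 i \sqrt{221}}{17} - 11421} = \frac{44425}{-11421 + \frac{3 i \sqrt{221}}{17}}$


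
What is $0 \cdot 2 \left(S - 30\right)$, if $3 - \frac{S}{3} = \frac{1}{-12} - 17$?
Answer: $0$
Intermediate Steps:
$S = \frac{241}{4}$ ($S = 9 - 3 \left(\frac{1}{-12} - 17\right) = 9 - 3 \left(- \frac{1}{12} - 17\right) = 9 - - \frac{205}{4} = 9 + \frac{205}{4} = \frac{241}{4} \approx 60.25$)
$0 \cdot 2 \left(S - 30\right) = 0 \cdot 2 \left(\frac{241}{4} - 30\right) = 0 \cdot \frac{121}{4} = 0$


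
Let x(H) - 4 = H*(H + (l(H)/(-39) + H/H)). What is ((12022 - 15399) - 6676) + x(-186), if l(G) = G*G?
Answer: 2461645/13 ≈ 1.8936e+5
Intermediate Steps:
l(G) = G²
x(H) = 4 + H*(1 + H - H²/39) (x(H) = 4 + H*(H + (H²/(-39) + H/H)) = 4 + H*(H + (H²*(-1/39) + 1)) = 4 + H*(H + (-H²/39 + 1)) = 4 + H*(H + (1 - H²/39)) = 4 + H*(1 + H - H²/39))
((12022 - 15399) - 6676) + x(-186) = ((12022 - 15399) - 6676) + (4 - 186 + (-186)² - 1/39*(-186)³) = (-3377 - 6676) + (4 - 186 + 34596 - 1/39*(-6434856)) = -10053 + (4 - 186 + 34596 + 2144952/13) = -10053 + 2592334/13 = 2461645/13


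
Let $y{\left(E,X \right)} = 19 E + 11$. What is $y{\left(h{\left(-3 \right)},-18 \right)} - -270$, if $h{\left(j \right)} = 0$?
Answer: $281$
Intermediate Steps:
$y{\left(E,X \right)} = 11 + 19 E$
$y{\left(h{\left(-3 \right)},-18 \right)} - -270 = \left(11 + 19 \cdot 0\right) - -270 = \left(11 + 0\right) + 270 = 11 + 270 = 281$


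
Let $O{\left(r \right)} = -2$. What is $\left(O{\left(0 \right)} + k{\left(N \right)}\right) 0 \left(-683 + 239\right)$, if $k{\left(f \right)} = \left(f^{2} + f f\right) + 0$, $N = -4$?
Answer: $0$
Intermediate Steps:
$k{\left(f \right)} = 2 f^{2}$ ($k{\left(f \right)} = \left(f^{2} + f^{2}\right) + 0 = 2 f^{2} + 0 = 2 f^{2}$)
$\left(O{\left(0 \right)} + k{\left(N \right)}\right) 0 \left(-683 + 239\right) = \left(-2 + 2 \left(-4\right)^{2}\right) 0 \left(-683 + 239\right) = \left(-2 + 2 \cdot 16\right) 0 \left(-444\right) = \left(-2 + 32\right) 0 \left(-444\right) = 30 \cdot 0 \left(-444\right) = 0 \left(-444\right) = 0$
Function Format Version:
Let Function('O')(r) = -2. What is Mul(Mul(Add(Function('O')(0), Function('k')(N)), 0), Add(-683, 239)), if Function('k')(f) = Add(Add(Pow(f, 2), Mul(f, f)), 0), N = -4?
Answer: 0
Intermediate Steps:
Function('k')(f) = Mul(2, Pow(f, 2)) (Function('k')(f) = Add(Add(Pow(f, 2), Pow(f, 2)), 0) = Add(Mul(2, Pow(f, 2)), 0) = Mul(2, Pow(f, 2)))
Mul(Mul(Add(Function('O')(0), Function('k')(N)), 0), Add(-683, 239)) = Mul(Mul(Add(-2, Mul(2, Pow(-4, 2))), 0), Add(-683, 239)) = Mul(Mul(Add(-2, Mul(2, 16)), 0), -444) = Mul(Mul(Add(-2, 32), 0), -444) = Mul(Mul(30, 0), -444) = Mul(0, -444) = 0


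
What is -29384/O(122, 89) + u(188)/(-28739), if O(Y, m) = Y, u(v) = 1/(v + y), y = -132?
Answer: -23645069789/98172424 ≈ -240.85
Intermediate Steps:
u(v) = 1/(-132 + v) (u(v) = 1/(v - 132) = 1/(-132 + v))
-29384/O(122, 89) + u(188)/(-28739) = -29384/122 + 1/((-132 + 188)*(-28739)) = -29384*1/122 - 1/28739/56 = -14692/61 + (1/56)*(-1/28739) = -14692/61 - 1/1609384 = -23645069789/98172424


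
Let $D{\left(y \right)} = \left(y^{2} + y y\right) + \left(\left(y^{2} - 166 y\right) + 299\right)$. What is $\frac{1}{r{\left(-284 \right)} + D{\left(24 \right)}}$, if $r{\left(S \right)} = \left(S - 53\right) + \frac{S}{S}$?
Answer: $- \frac{1}{2293} \approx -0.00043611$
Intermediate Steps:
$r{\left(S \right)} = -52 + S$ ($r{\left(S \right)} = \left(-53 + S\right) + 1 = -52 + S$)
$D{\left(y \right)} = 299 - 166 y + 3 y^{2}$ ($D{\left(y \right)} = \left(y^{2} + y^{2}\right) + \left(299 + y^{2} - 166 y\right) = 2 y^{2} + \left(299 + y^{2} - 166 y\right) = 299 - 166 y + 3 y^{2}$)
$\frac{1}{r{\left(-284 \right)} + D{\left(24 \right)}} = \frac{1}{\left(-52 - 284\right) + \left(299 - 3984 + 3 \cdot 24^{2}\right)} = \frac{1}{-336 + \left(299 - 3984 + 3 \cdot 576\right)} = \frac{1}{-336 + \left(299 - 3984 + 1728\right)} = \frac{1}{-336 - 1957} = \frac{1}{-2293} = - \frac{1}{2293}$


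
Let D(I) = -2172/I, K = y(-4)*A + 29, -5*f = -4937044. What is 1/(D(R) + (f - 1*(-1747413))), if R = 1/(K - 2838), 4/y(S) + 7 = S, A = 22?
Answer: 5/44266729 ≈ 1.1295e-7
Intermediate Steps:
y(S) = 4/(-7 + S)
f = 4937044/5 (f = -1/5*(-4937044) = 4937044/5 ≈ 9.8741e+5)
K = 21 (K = (4/(-7 - 4))*22 + 29 = (4/(-11))*22 + 29 = (4*(-1/11))*22 + 29 = -4/11*22 + 29 = -8 + 29 = 21)
R = -1/2817 (R = 1/(21 - 2838) = 1/(-2817) = -1/2817 ≈ -0.00035499)
1/(D(R) + (f - 1*(-1747413))) = 1/(-2172/(-1/2817) + (4937044/5 - 1*(-1747413))) = 1/(-2172*(-2817) + (4937044/5 + 1747413)) = 1/(6118524 + 13674109/5) = 1/(44266729/5) = 5/44266729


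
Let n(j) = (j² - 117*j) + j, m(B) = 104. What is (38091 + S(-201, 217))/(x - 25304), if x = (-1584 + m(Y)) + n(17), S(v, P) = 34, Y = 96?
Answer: -38125/28467 ≈ -1.3393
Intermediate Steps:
n(j) = j² - 116*j
x = -3163 (x = (-1584 + 104) + 17*(-116 + 17) = -1480 + 17*(-99) = -1480 - 1683 = -3163)
(38091 + S(-201, 217))/(x - 25304) = (38091 + 34)/(-3163 - 25304) = 38125/(-28467) = 38125*(-1/28467) = -38125/28467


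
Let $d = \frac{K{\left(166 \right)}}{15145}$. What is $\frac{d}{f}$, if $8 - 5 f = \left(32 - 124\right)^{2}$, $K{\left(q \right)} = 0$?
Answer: $0$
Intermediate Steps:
$d = 0$ ($d = \frac{0}{15145} = 0 \cdot \frac{1}{15145} = 0$)
$f = - \frac{8456}{5}$ ($f = \frac{8}{5} - \frac{\left(32 - 124\right)^{2}}{5} = \frac{8}{5} - \frac{\left(-92\right)^{2}}{5} = \frac{8}{5} - \frac{8464}{5} = - \frac{8456}{5} \approx -1691.2$)
$\frac{d}{f} = \frac{0}{- \frac{8456}{5}} = 0 \left(- \frac{5}{8456}\right) = 0$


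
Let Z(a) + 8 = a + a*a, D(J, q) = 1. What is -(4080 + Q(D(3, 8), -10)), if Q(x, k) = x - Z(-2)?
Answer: -4087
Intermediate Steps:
Z(a) = -8 + a + a² (Z(a) = -8 + (a + a*a) = -8 + (a + a²) = -8 + a + a²)
Q(x, k) = 6 + x (Q(x, k) = x - (-8 - 2 + (-2)²) = x - (-8 - 2 + 4) = x - 1*(-6) = x + 6 = 6 + x)
-(4080 + Q(D(3, 8), -10)) = -(4080 + (6 + 1)) = -(4080 + 7) = -1*4087 = -4087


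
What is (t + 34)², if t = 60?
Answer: 8836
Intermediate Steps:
(t + 34)² = (60 + 34)² = 94² = 8836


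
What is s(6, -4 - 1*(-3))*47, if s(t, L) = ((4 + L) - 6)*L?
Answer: 141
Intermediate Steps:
s(t, L) = L*(-2 + L) (s(t, L) = (-2 + L)*L = L*(-2 + L))
s(6, -4 - 1*(-3))*47 = ((-4 - 1*(-3))*(-2 + (-4 - 1*(-3))))*47 = ((-4 + 3)*(-2 + (-4 + 3)))*47 = -(-2 - 1)*47 = -1*(-3)*47 = 3*47 = 141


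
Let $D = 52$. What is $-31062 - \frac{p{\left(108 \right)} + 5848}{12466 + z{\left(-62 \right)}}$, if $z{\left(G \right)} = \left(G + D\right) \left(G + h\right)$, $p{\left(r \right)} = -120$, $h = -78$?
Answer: $- \frac{215355710}{6933} \approx -31062.0$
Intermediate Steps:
$z{\left(G \right)} = \left(-78 + G\right) \left(52 + G\right)$ ($z{\left(G \right)} = \left(G + 52\right) \left(G - 78\right) = \left(52 + G\right) \left(-78 + G\right) = \left(-78 + G\right) \left(52 + G\right)$)
$-31062 - \frac{p{\left(108 \right)} + 5848}{12466 + z{\left(-62 \right)}} = -31062 - \frac{-120 + 5848}{12466 - \left(2444 - 3844\right)} = -31062 - \frac{5728}{12466 + \left(-4056 + 3844 + 1612\right)} = -31062 - \frac{5728}{12466 + 1400} = -31062 - \frac{5728}{13866} = -31062 - 5728 \cdot \frac{1}{13866} = -31062 - \frac{2864}{6933} = - \frac{215355710}{6933}$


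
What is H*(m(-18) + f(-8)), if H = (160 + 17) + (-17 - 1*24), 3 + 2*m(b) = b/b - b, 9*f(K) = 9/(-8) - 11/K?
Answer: 9826/9 ≈ 1091.8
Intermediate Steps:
f(K) = -⅛ - 11/(9*K) (f(K) = (9/(-8) - 11/K)/9 = (9*(-⅛) - 11/K)/9 = (-9/8 - 11/K)/9 = -⅛ - 11/(9*K))
m(b) = -1 - b/2 (m(b) = -3/2 + (b/b - b)/2 = -3/2 + (1 - b)/2 = -3/2 + (½ - b/2) = -1 - b/2)
H = 136 (H = 177 + (-17 - 24) = 177 - 41 = 136)
H*(m(-18) + f(-8)) = 136*((-1 - ½*(-18)) + (1/72)*(-88 - 9*(-8))/(-8)) = 136*((-1 + 9) + (1/72)*(-⅛)*(-88 + 72)) = 136*(8 + (1/72)*(-⅛)*(-16)) = 136*(8 + 1/36) = 136*(289/36) = 9826/9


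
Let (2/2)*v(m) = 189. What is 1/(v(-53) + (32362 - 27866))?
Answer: 1/4685 ≈ 0.00021345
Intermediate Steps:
v(m) = 189
1/(v(-53) + (32362 - 27866)) = 1/(189 + (32362 - 27866)) = 1/(189 + 4496) = 1/4685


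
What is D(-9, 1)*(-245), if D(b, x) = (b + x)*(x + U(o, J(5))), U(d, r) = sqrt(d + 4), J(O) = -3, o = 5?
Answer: 7840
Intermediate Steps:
U(d, r) = sqrt(4 + d)
D(b, x) = (3 + x)*(b + x) (D(b, x) = (b + x)*(x + sqrt(4 + 5)) = (b + x)*(x + sqrt(9)) = (b + x)*(x + 3) = (b + x)*(3 + x) = (3 + x)*(b + x))
D(-9, 1)*(-245) = (1**2 + 3*(-9) + 3*1 - 9*1)*(-245) = (1 - 27 + 3 - 9)*(-245) = -32*(-245) = 7840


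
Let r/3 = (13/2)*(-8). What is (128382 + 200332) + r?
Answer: 328558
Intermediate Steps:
r = -156 (r = 3*((13/2)*(-8)) = 3*(-52) = -156)
(128382 + 200332) + r = (128382 + 200332) - 156 = 328714 - 156 = 328558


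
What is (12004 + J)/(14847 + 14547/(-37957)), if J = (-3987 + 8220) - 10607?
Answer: 106848955/281766516 ≈ 0.37921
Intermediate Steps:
J = -6374 (J = 4233 - 10607 = -6374)
(12004 + J)/(14847 + 14547/(-37957)) = (12004 - 6374)/(14847 + 14547/(-37957)) = 5630/(14847 + 14547*(-1/37957)) = 5630/(14847 - 14547/37957) = 5630/(563533032/37957) = 5630*(37957/563533032) = 106848955/281766516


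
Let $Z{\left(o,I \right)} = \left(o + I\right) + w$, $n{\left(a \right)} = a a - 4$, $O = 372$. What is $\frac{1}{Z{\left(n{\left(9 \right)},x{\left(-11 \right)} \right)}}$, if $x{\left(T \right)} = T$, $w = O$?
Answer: $\frac{1}{438} \approx 0.0022831$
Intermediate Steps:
$n{\left(a \right)} = -4 + a^{2}$ ($n{\left(a \right)} = a^{2} - 4 = -4 + a^{2}$)
$w = 372$
$Z{\left(o,I \right)} = 372 + I + o$ ($Z{\left(o,I \right)} = \left(o + I\right) + 372 = \left(I + o\right) + 372 = 372 + I + o$)
$\frac{1}{Z{\left(n{\left(9 \right)},x{\left(-11 \right)} \right)}} = \frac{1}{372 - 11 - \left(4 - 9^{2}\right)} = \frac{1}{372 - 11 + \left(-4 + 81\right)} = \frac{1}{372 - 11 + 77} = \frac{1}{438}$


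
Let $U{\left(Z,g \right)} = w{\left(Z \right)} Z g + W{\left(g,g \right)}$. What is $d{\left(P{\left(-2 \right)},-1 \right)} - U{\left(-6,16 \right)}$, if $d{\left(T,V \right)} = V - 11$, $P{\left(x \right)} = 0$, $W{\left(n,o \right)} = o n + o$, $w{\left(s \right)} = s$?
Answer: $-860$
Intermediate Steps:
$W{\left(n,o \right)} = o + n o$ ($W{\left(n,o \right)} = n o + o = o + n o$)
$d{\left(T,V \right)} = -11 + V$ ($d{\left(T,V \right)} = V - 11 = -11 + V$)
$U{\left(Z,g \right)} = g Z^{2} + g \left(1 + g\right)$ ($U{\left(Z,g \right)} = Z Z g + g \left(1 + g\right) = Z^{2} g + g \left(1 + g\right) = g Z^{2} + g \left(1 + g\right)$)
$d{\left(P{\left(-2 \right)},-1 \right)} - U{\left(-6,16 \right)} = \left(-11 - 1\right) - 16 \left(1 + 16 + \left(-6\right)^{2}\right) = -12 - 16 \left(1 + 16 + 36\right) = -12 - 16 \cdot 53 = -12 - 848 = -860$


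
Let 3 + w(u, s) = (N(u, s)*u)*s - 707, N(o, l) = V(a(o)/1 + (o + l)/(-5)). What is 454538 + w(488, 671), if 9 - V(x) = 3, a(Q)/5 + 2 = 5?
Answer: 2418516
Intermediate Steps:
a(Q) = 15 (a(Q) = -10 + 5*5 = -10 + 25 = 15)
V(x) = 6 (V(x) = 9 - 1*3 = 9 - 3 = 6)
N(o, l) = 6
w(u, s) = -710 + 6*s*u (w(u, s) = -3 + ((6*u)*s - 707) = -3 + (6*s*u - 707) = -3 + (-707 + 6*s*u) = -710 + 6*s*u)
454538 + w(488, 671) = 454538 + (-710 + 6*671*488) = 454538 + (-710 + 1964688) = 454538 + 1963978 = 2418516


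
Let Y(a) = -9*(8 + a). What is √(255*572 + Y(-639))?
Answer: √151539 ≈ 389.28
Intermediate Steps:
Y(a) = -72 - 9*a
√(255*572 + Y(-639)) = √(255*572 + (-72 - 9*(-639))) = √(145860 + (-72 + 5751)) = √(145860 + 5679) = √151539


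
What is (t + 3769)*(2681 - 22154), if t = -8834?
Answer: 98630745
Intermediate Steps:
(t + 3769)*(2681 - 22154) = (-8834 + 3769)*(2681 - 22154) = -5065*(-19473) = 98630745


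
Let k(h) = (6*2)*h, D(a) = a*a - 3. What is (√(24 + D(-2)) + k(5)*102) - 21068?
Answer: -14943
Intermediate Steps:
D(a) = -3 + a² (D(a) = a² - 3 = -3 + a²)
k(h) = 12*h
(√(24 + D(-2)) + k(5)*102) - 21068 = (√(24 + (-3 + (-2)²)) + (12*5)*102) - 21068 = (√(24 + (-3 + 4)) + 60*102) - 21068 = (√(24 + 1) + 6120) - 21068 = (√25 + 6120) - 21068 = (5 + 6120) - 21068 = 6125 - 21068 = -14943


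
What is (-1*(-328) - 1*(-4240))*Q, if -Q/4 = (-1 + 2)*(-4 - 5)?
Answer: 164448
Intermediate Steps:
Q = 36 (Q = -4*(-1 + 2)*(-4 - 5) = -4*(-9) = 36)
(-1*(-328) - 1*(-4240))*Q = (-1*(-328) - 1*(-4240))*36 = (328 + 4240)*36 = 4568*36 = 164448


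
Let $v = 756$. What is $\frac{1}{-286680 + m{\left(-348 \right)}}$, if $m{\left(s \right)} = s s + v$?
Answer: $- \frac{1}{164820} \approx -6.0672 \cdot 10^{-6}$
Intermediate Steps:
$m{\left(s \right)} = 756 + s^{2}$ ($m{\left(s \right)} = s s + 756 = s^{2} + 756 = 756 + s^{2}$)
$\frac{1}{-286680 + m{\left(-348 \right)}} = \frac{1}{-286680 + \left(756 + \left(-348\right)^{2}\right)} = \frac{1}{-286680 + \left(756 + 121104\right)} = \frac{1}{-286680 + 121860} = \frac{1}{-164820} = - \frac{1}{164820}$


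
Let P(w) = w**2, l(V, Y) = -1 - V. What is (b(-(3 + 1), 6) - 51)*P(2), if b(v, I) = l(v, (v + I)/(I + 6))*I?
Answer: -132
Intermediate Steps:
b(v, I) = I*(-1 - v) (b(v, I) = (-1 - v)*I = I*(-1 - v))
(b(-(3 + 1), 6) - 51)*P(2) = (-1*6*(1 - (3 + 1)) - 51)*2**2 = (-1*6*(1 - 1*4) - 51)*4 = (-1*6*(1 - 4) - 51)*4 = (-1*6*(-3) - 51)*4 = (18 - 51)*4 = -33*4 = -132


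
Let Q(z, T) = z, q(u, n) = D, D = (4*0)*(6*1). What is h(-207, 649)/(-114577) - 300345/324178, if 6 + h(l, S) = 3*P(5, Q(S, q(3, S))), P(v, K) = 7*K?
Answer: -38828905959/37143342706 ≈ -1.0454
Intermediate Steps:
D = 0 (D = 0*6 = 0)
q(u, n) = 0
h(l, S) = -6 + 21*S (h(l, S) = -6 + 3*(7*S) = -6 + 21*S)
h(-207, 649)/(-114577) - 300345/324178 = (-6 + 21*649)/(-114577) - 300345/324178 = (-6 + 13629)*(-1/114577) - 300345*1/324178 = 13623*(-1/114577) - 300345/324178 = -13623/114577 - 300345/324178 = -38828905959/37143342706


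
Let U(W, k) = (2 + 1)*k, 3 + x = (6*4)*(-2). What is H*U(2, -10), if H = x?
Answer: 1530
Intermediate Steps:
x = -51 (x = -3 + (6*4)*(-2) = -3 + 24*(-2) = -3 - 48 = -51)
U(W, k) = 3*k
H = -51
H*U(2, -10) = -153*(-10) = -51*(-30) = 1530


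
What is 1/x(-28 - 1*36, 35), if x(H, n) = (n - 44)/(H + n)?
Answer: 29/9 ≈ 3.2222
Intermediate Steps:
x(H, n) = (-44 + n)/(H + n)
1/x(-28 - 1*36, 35) = 1/((-44 + 35)/((-28 - 1*36) + 35)) = 1/(-9/((-28 - 36) + 35)) = 1/(-9/(-64 + 35)) = 1/(-9/(-29)) = 1/(-1/29*(-9)) = 1/(9/29) = 29/9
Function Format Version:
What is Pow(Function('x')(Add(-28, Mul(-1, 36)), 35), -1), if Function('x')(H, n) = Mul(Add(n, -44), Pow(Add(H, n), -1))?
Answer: Rational(29, 9) ≈ 3.2222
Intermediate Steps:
Function('x')(H, n) = Mul(Pow(Add(H, n), -1), Add(-44, n)) (Function('x')(H, n) = Mul(Add(-44, n), Pow(Add(H, n), -1)) = Mul(Pow(Add(H, n), -1), Add(-44, n)))
Pow(Function('x')(Add(-28, Mul(-1, 36)), 35), -1) = Pow(Mul(Pow(Add(Add(-28, Mul(-1, 36)), 35), -1), Add(-44, 35)), -1) = Pow(Mul(Pow(Add(Add(-28, -36), 35), -1), -9), -1) = Pow(Mul(Pow(Add(-64, 35), -1), -9), -1) = Pow(Mul(Pow(-29, -1), -9), -1) = Pow(Mul(Rational(-1, 29), -9), -1) = Pow(Rational(9, 29), -1) = Rational(29, 9)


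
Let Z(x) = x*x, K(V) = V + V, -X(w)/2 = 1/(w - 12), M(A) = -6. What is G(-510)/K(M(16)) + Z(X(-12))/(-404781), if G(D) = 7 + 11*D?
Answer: 27215855315/58288464 ≈ 466.92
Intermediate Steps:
X(w) = -2/(-12 + w) (X(w) = -2/(w - 12) = -2/(-12 + w))
K(V) = 2*V
Z(x) = x²
G(-510)/K(M(16)) + Z(X(-12))/(-404781) = (7 + 11*(-510))/((2*(-6))) + (-2/(-12 - 12))²/(-404781) = (7 - 5610)/(-12) + (-2/(-24))²*(-1/404781) = -5603*(-1/12) + (-2*(-1/24))²*(-1/404781) = 5603/12 + (1/12)²*(-1/404781) = 5603/12 + (1/144)*(-1/404781) = 5603/12 - 1/58288464 = 27215855315/58288464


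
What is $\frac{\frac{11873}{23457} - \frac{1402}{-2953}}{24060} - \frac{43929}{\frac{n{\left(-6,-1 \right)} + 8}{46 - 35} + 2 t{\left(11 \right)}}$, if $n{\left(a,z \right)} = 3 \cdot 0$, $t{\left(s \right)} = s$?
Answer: $- \frac{80533306571840119}{41665015381500} \approx -1932.9$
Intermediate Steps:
$n{\left(a,z \right)} = 0$
$\frac{\frac{11873}{23457} - \frac{1402}{-2953}}{24060} - \frac{43929}{\frac{n{\left(-6,-1 \right)} + 8}{46 - 35} + 2 t{\left(11 \right)}} = \frac{\frac{11873}{23457} - \frac{1402}{-2953}}{24060} - \frac{43929}{\frac{0 + 8}{46 - 35} + 2 \cdot 11} = \left(11873 \cdot \frac{1}{23457} - - \frac{1402}{2953}\right) \frac{1}{24060} - \frac{43929}{\frac{8}{11} + 22} = \left(\frac{11873}{23457} + \frac{1402}{2953}\right) \frac{1}{24060} - \frac{43929}{8 \cdot \frac{1}{11} + 22} = \frac{67947683}{69268521} \cdot \frac{1}{24060} - \frac{43929}{\frac{8}{11} + 22} = \frac{67947683}{1666600615260} - \frac{43929}{\frac{250}{11}} = \frac{67947683}{1666600615260} - \frac{483219}{250} = - \frac{80533306571840119}{41665015381500}$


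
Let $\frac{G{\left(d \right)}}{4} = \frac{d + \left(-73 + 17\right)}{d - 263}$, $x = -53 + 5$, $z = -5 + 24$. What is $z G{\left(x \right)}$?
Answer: $\frac{7904}{311} \approx 25.415$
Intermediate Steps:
$z = 19$
$x = -48$
$G{\left(d \right)} = \frac{4 \left(-56 + d\right)}{-263 + d}$ ($G{\left(d \right)} = 4 \frac{d + \left(-73 + 17\right)}{d - 263} = 4 \frac{d - 56}{-263 + d} = 4 \frac{-56 + d}{-263 + d} = \frac{4 \left(-56 + d\right)}{-263 + d}$)
$z G{\left(x \right)} = 19 \frac{4 \left(-56 - 48\right)}{-263 - 48} = 19 \cdot 4 \frac{1}{-311} \left(-104\right) = 19 \cdot 4 \left(- \frac{1}{311}\right) \left(-104\right) = 19 \cdot \frac{416}{311} = \frac{7904}{311}$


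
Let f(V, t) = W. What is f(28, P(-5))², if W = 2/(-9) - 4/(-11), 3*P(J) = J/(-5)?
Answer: 196/9801 ≈ 0.019998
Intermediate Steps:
P(J) = -J/15 (P(J) = (J/(-5))/3 = (J*(-⅕))/3 = (-J/5)/3 = -J/15)
W = 14/99 (W = 2*(-⅑) - 4*(-1/11) = -2/9 + 4/11 = 14/99 ≈ 0.14141)
f(V, t) = 14/99
f(28, P(-5))² = (14/99)² = 196/9801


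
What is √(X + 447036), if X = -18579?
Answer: √428457 ≈ 654.57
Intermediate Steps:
√(X + 447036) = √(-18579 + 447036) = √428457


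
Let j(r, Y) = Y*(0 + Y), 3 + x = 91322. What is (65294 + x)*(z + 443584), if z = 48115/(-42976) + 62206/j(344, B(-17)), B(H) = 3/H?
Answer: 147869807082389065/386784 ≈ 3.8231e+11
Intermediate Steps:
x = 91319 (x = -3 + 91322 = 91319)
j(r, Y) = Y² (j(r, Y) = Y*Y = Y²)
z = 772602068149/386784 (z = 48115/(-42976) + 62206/((3/(-17))²) = 48115*(-1/42976) + 62206/((3*(-1/17))²) = -48115/42976 + 62206/((-3/17)²) = -48115/42976 + 62206/(9/289) = -48115/42976 + 62206*(289/9) = -48115/42976 + 17977534/9 = 772602068149/386784 ≈ 1.9975e+6)
(65294 + x)*(z + 443584) = (65294 + 91319)*(772602068149/386784 + 443584) = 156613*(944173262005/386784) = 147869807082389065/386784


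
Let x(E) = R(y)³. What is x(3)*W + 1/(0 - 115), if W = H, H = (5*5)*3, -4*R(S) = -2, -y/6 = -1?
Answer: 8617/920 ≈ 9.3663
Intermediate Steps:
y = 6 (y = -6*(-1) = 6)
R(S) = ½ (R(S) = -¼*(-2) = ½)
H = 75 (H = 25*3 = 75)
W = 75
x(E) = ⅛ (x(E) = (½)³ = ⅛)
x(3)*W + 1/(0 - 115) = (⅛)*75 + 1/(0 - 115) = 75/8 + 1/(-115) = 75/8 - 1/115 = 8617/920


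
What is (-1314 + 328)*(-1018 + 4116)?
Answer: -3054628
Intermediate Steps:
(-1314 + 328)*(-1018 + 4116) = -986*3098 = -3054628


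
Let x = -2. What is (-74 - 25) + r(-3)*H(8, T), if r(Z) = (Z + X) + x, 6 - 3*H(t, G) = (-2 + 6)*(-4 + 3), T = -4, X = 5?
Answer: -99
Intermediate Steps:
H(t, G) = 10/3 (H(t, G) = 2 - (-2 + 6)*(-4 + 3)/3 = 2 - 4*(-1)/3 = 2 - 1/3*(-4) = 2 + 4/3 = 10/3)
r(Z) = 3 + Z (r(Z) = (Z + 5) - 2 = (5 + Z) - 2 = 3 + Z)
(-74 - 25) + r(-3)*H(8, T) = (-74 - 25) + (3 - 3)*(10/3) = -99 + 0*(10/3) = -99 + 0 = -99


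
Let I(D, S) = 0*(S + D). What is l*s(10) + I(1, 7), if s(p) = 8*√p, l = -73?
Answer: -584*√10 ≈ -1846.8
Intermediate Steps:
I(D, S) = 0 (I(D, S) = 0*(D + S) = 0)
l*s(10) + I(1, 7) = -584*√10 + 0 = -584*√10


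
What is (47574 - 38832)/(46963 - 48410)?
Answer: -8742/1447 ≈ -6.0415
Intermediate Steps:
(47574 - 38832)/(46963 - 48410) = 8742/(-1447) = 8742*(-1/1447) = -8742/1447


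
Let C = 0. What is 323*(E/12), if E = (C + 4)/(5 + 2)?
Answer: 323/21 ≈ 15.381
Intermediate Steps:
E = 4/7 (E = (0 + 4)/(5 + 2) = 4/7 ≈ 0.57143)
323*(E/12) = 323*((4/7)/12) = 323*((4/7)*(1/12)) = 323*(1/21) = 323/21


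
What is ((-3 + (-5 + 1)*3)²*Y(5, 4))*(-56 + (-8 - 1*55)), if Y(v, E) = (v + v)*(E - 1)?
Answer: -803250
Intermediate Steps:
Y(v, E) = 2*v*(-1 + E) (Y(v, E) = (2*v)*(-1 + E) = 2*v*(-1 + E))
((-3 + (-5 + 1)*3)²*Y(5, 4))*(-56 + (-8 - 1*55)) = ((-3 + (-5 + 1)*3)²*(2*5*(-1 + 4)))*(-56 + (-8 - 1*55)) = ((-3 - 4*3)²*(2*5*3))*(-56 + (-8 - 55)) = ((-3 - 12)²*30)*(-56 - 63) = ((-15)²*30)*(-119) = (225*30)*(-119) = 6750*(-119) = -803250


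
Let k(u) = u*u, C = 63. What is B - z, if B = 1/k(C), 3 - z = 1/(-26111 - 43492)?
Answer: -276232429/92084769 ≈ -2.9998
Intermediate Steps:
k(u) = u²
z = 208810/69603 (z = 3 - 1/(-26111 - 43492) = 3 - 1/(-69603) = 3 - 1*(-1/69603) = 3 + 1/69603 = 208810/69603 ≈ 3.0000)
B = 1/3969 (B = 1/(63²) = 1/3969 ≈ 0.00025195)
B - z = 1/3969 - 1*208810/69603 = 1/3969 - 208810/69603 = -276232429/92084769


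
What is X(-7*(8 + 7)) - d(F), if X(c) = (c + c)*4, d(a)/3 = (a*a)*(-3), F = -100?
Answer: 89160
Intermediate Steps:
d(a) = -9*a² (d(a) = 3*((a*a)*(-3)) = 3*(a²*(-3)) = 3*(-3*a²) = -9*a²)
X(c) = 8*c (X(c) = (2*c)*4 = 8*c)
X(-7*(8 + 7)) - d(F) = 8*(-7*(8 + 7)) - (-9)*(-100)² = 8*(-7*15) - (-9)*10000 = 8*(-105) - 1*(-90000) = -840 + 90000 = 89160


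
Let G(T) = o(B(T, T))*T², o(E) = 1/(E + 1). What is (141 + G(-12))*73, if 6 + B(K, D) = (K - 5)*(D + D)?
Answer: 4158591/403 ≈ 10319.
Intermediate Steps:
B(K, D) = -6 + 2*D*(-5 + K) (B(K, D) = -6 + (K - 5)*(D + D) = -6 + (-5 + K)*(2*D) = -6 + 2*D*(-5 + K))
o(E) = 1/(1 + E)
G(T) = T²/(-5 - 10*T + 2*T²) (G(T) = T²/(1 + (-6 - 10*T + 2*T*T)) = T²/(1 + (-6 - 10*T + 2*T²)) = T²/(-5 - 10*T + 2*T²))
(141 + G(-12))*73 = (141 + (-12)²/(-5 - 10*(-12) + 2*(-12)²))*73 = (141 + 144/(-5 + 120 + 2*144))*73 = (141 + 144/(-5 + 120 + 288))*73 = (141 + 144/403)*73 = (56967/403)*73 = 4158591/403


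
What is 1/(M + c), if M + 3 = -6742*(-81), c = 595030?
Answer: 1/1141129 ≈ 8.7633e-7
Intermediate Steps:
M = 546099 (M = -3 - 6742*(-81) = -3 + 546102 = 546099)
1/(M + c) = 1/(546099 + 595030) = 1/1141129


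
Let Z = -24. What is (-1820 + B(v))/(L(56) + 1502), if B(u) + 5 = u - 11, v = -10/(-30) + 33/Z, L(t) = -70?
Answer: -44089/34368 ≈ -1.2829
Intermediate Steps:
v = -25/24 (v = -10/(-30) + 33/(-24) = -10*(-1/30) + 33*(-1/24) = ⅓ - 11/8 = -25/24 ≈ -1.0417)
B(u) = -16 + u (B(u) = -5 + (u - 11) = -5 + (-11 + u) = -16 + u)
(-1820 + B(v))/(L(56) + 1502) = (-1820 + (-16 - 25/24))/(-70 + 1502) = (-1820 - 409/24)/1432 = -44089/24*1/1432 = -44089/34368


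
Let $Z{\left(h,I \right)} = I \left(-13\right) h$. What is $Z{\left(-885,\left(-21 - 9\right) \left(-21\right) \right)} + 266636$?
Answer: $7514786$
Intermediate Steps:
$Z{\left(h,I \right)} = - 13 I h$
$Z{\left(-885,\left(-21 - 9\right) \left(-21\right) \right)} + 266636 = \left(-13\right) \left(-21 - 9\right) \left(-21\right) \left(-885\right) + 266636 = \left(-13\right) \left(\left(-30\right) \left(-21\right)\right) \left(-885\right) + 266636 = \left(-13\right) 630 \left(-885\right) + 266636 = 7248150 + 266636 = 7514786$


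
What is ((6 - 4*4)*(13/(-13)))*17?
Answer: 170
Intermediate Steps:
((6 - 4*4)*(13/(-13)))*17 = ((6 - 16)*(13*(-1/13)))*17 = -10*(-1)*17 = 10*17 = 170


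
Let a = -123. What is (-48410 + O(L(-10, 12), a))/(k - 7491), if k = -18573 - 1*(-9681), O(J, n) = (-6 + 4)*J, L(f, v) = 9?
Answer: 48428/16383 ≈ 2.9560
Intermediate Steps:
O(J, n) = -2*J
k = -8892 (k = -18573 + 9681 = -8892)
(-48410 + O(L(-10, 12), a))/(k - 7491) = (-48410 - 2*9)/(-8892 - 7491) = (-48410 - 18)/(-16383) = -48428*(-1/16383) = 48428/16383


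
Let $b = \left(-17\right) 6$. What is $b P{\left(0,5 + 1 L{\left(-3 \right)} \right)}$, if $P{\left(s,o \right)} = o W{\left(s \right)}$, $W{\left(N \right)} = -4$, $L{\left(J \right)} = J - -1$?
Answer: $1224$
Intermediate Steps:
$L{\left(J \right)} = 1 + J$ ($L{\left(J \right)} = J + 1 = 1 + J$)
$b = -102$
$P{\left(s,o \right)} = - 4 o$ ($P{\left(s,o \right)} = o \left(-4\right) = - 4 o$)
$b P{\left(0,5 + 1 L{\left(-3 \right)} \right)} = - 102 \left(- 4 \left(5 + 1 \left(1 - 3\right)\right)\right) = - 102 \left(- 4 \left(5 + 1 \left(-2\right)\right)\right) = - 102 \left(- 4 \left(5 - 2\right)\right) = - 102 \left(\left(-4\right) 3\right) = \left(-102\right) \left(-12\right) = 1224$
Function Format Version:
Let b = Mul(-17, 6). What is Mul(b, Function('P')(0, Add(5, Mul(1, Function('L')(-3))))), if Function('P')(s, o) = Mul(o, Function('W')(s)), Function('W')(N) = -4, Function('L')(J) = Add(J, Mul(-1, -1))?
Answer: 1224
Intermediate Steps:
Function('L')(J) = Add(1, J) (Function('L')(J) = Add(J, 1) = Add(1, J))
b = -102
Function('P')(s, o) = Mul(-4, o) (Function('P')(s, o) = Mul(o, -4) = Mul(-4, o))
Mul(b, Function('P')(0, Add(5, Mul(1, Function('L')(-3))))) = Mul(-102, Mul(-4, Add(5, Mul(1, Add(1, -3))))) = Mul(-102, Mul(-4, Add(5, Mul(1, -2)))) = Mul(-102, Mul(-4, Add(5, -2))) = Mul(-102, Mul(-4, 3)) = Mul(-102, -12) = 1224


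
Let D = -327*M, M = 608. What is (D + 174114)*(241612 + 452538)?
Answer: -17146893300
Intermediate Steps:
D = -198816 (D = -327*608 = -198816)
(D + 174114)*(241612 + 452538) = (-198816 + 174114)*(241612 + 452538) = -24702*694150 = -17146893300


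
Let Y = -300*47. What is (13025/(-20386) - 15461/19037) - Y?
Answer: 5471481631329/388088282 ≈ 14099.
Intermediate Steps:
Y = -14100
(13025/(-20386) - 15461/19037) - Y = (13025/(-20386) - 15461/19037) - 1*(-14100) = (13025*(-1/20386) - 15461*1/19037) + 14100 = (-13025/20386 - 15461/19037) + 14100 = -563144871/388088282 + 14100 = 5471481631329/388088282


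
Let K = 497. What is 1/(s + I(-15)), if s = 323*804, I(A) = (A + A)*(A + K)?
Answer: 1/245232 ≈ 4.0778e-6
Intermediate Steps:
I(A) = 2*A*(497 + A) (I(A) = (A + A)*(A + 497) = (2*A)*(497 + A) = 2*A*(497 + A))
s = 259692
1/(s + I(-15)) = 1/(259692 + 2*(-15)*(497 - 15)) = 1/(259692 + 2*(-15)*482) = 1/(259692 - 14460) = 1/245232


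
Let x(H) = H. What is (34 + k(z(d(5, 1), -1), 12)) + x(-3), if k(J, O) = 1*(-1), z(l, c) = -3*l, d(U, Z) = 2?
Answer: 30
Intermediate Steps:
k(J, O) = -1
(34 + k(z(d(5, 1), -1), 12)) + x(-3) = (34 - 1) - 3 = 33 - 3 = 30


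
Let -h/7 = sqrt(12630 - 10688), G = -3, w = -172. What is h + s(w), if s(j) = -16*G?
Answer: 48 - 7*sqrt(1942) ≈ -260.48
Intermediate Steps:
s(j) = 48 (s(j) = -16*(-3) = 48)
h = -7*sqrt(1942) (h = -7*sqrt(12630 - 10688) = -7*sqrt(1942) ≈ -308.48)
h + s(w) = -7*sqrt(1942) + 48 = 48 - 7*sqrt(1942)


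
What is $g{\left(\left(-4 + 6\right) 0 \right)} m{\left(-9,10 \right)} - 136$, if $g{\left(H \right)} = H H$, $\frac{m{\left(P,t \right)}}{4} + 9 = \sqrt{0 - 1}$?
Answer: $-136$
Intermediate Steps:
$m{\left(P,t \right)} = -36 + 4 i$ ($m{\left(P,t \right)} = -36 + 4 \sqrt{0 - 1} = -36 + 4 \sqrt{-1} = -36 + 4 i$)
$g{\left(H \right)} = H^{2}$
$g{\left(\left(-4 + 6\right) 0 \right)} m{\left(-9,10 \right)} - 136 = \left(\left(-4 + 6\right) 0\right)^{2} \left(-36 + 4 i\right) - 136 = \left(2 \cdot 0\right)^{2} \left(-36 + 4 i\right) - 136 = 0^{2} \left(-36 + 4 i\right) - 136 = 0 \left(-36 + 4 i\right) - 136 = 0 - 136 = -136$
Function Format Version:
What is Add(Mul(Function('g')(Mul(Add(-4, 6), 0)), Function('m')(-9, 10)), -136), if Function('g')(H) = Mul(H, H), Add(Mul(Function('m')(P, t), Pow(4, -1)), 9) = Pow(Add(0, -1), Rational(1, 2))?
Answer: -136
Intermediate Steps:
Function('m')(P, t) = Add(-36, Mul(4, I)) (Function('m')(P, t) = Add(-36, Mul(4, Pow(Add(0, -1), Rational(1, 2)))) = Add(-36, Mul(4, Pow(-1, Rational(1, 2)))) = Add(-36, Mul(4, I)))
Function('g')(H) = Pow(H, 2)
Add(Mul(Function('g')(Mul(Add(-4, 6), 0)), Function('m')(-9, 10)), -136) = Add(Mul(Pow(Mul(Add(-4, 6), 0), 2), Add(-36, Mul(4, I))), -136) = Add(Mul(Pow(Mul(2, 0), 2), Add(-36, Mul(4, I))), -136) = Add(Mul(Pow(0, 2), Add(-36, Mul(4, I))), -136) = Add(Mul(0, Add(-36, Mul(4, I))), -136) = Add(0, -136) = -136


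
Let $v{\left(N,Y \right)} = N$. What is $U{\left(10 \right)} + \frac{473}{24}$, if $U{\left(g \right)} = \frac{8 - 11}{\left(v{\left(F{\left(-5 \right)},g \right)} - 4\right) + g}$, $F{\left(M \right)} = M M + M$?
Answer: $\frac{6113}{312} \approx 19.593$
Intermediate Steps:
$F{\left(M \right)} = M + M^{2}$ ($F{\left(M \right)} = M^{2} + M = M + M^{2}$)
$U{\left(g \right)} = - \frac{3}{16 + g}$ ($U{\left(g \right)} = \frac{8 - 11}{\left(- 5 \left(1 - 5\right) - 4\right) + g} = - \frac{3}{\left(\left(-5\right) \left(-4\right) - 4\right) + g} = - \frac{3}{\left(20 - 4\right) + g} = - \frac{3}{16 + g}$)
$U{\left(10 \right)} + \frac{473}{24} = \frac{3}{-16 - 10} + \frac{473}{24} = \frac{3}{-16 - 10} + 473 \cdot \frac{1}{24} = \frac{3}{-26} + \frac{473}{24} = 3 \left(- \frac{1}{26}\right) + \frac{473}{24} = - \frac{3}{26} + \frac{473}{24} = \frac{6113}{312}$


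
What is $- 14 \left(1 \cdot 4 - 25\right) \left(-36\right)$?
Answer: $-10584$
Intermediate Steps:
$- 14 \left(1 \cdot 4 - 25\right) \left(-36\right) = - 14 \left(4 - 25\right) \left(-36\right) = \left(-14\right) \left(-21\right) \left(-36\right) = 294 \left(-36\right) = -10584$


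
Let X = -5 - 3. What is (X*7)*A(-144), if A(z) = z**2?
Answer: -1161216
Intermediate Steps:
X = -8
(X*7)*A(-144) = -8*7*(-144)**2 = -56*20736 = -1161216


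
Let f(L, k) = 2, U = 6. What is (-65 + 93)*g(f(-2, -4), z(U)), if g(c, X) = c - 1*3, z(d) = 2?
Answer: -28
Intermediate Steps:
g(c, X) = -3 + c (g(c, X) = c - 3 = -3 + c)
(-65 + 93)*g(f(-2, -4), z(U)) = (-65 + 93)*(-3 + 2) = 28*(-1) = -28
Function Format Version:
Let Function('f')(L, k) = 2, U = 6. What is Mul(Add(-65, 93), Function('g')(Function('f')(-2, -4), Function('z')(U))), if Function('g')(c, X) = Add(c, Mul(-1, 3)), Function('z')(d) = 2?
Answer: -28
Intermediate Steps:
Function('g')(c, X) = Add(-3, c) (Function('g')(c, X) = Add(c, -3) = Add(-3, c))
Mul(Add(-65, 93), Function('g')(Function('f')(-2, -4), Function('z')(U))) = Mul(Add(-65, 93), Add(-3, 2)) = Mul(28, -1) = -28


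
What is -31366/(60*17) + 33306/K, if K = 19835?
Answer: -58817249/2023170 ≈ -29.072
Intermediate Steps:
-31366/(60*17) + 33306/K = -31366/(60*17) + 33306/19835 = -31366/1020 + 33306*(1/19835) = -31366*1/1020 + 33306/19835 = -15683/510 + 33306/19835 = -58817249/2023170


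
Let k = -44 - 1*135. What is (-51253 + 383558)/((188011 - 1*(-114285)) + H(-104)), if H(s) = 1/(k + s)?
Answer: 94042315/85549767 ≈ 1.0993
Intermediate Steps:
k = -179 (k = -44 - 135 = -179)
H(s) = 1/(-179 + s)
(-51253 + 383558)/((188011 - 1*(-114285)) + H(-104)) = (-51253 + 383558)/((188011 - 1*(-114285)) + 1/(-179 - 104)) = 332305/((188011 + 114285) + 1/(-283)) = 332305/(302296 - 1/283) = 332305/(85549767/283) = 332305*(283/85549767) = 94042315/85549767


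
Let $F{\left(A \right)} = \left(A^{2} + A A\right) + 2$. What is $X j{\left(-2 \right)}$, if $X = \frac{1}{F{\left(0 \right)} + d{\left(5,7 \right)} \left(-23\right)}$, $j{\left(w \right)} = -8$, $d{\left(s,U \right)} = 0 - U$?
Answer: $- \frac{8}{163} \approx -0.04908$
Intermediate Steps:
$d{\left(s,U \right)} = - U$
$F{\left(A \right)} = 2 + 2 A^{2}$ ($F{\left(A \right)} = \left(A^{2} + A^{2}\right) + 2 = 2 A^{2} + 2 = 2 + 2 A^{2}$)
$X = \frac{1}{163}$ ($X = \frac{1}{\left(2 + 2 \cdot 0^{2}\right) + \left(-1\right) 7 \left(-23\right)} = \frac{1}{\left(2 + 2 \cdot 0\right) - -161} = \frac{1}{\left(2 + 0\right) + 161} = \frac{1}{2 + 161} = \frac{1}{163} \approx 0.006135$)
$X j{\left(-2 \right)} = \frac{1}{163} \left(-8\right) = - \frac{8}{163}$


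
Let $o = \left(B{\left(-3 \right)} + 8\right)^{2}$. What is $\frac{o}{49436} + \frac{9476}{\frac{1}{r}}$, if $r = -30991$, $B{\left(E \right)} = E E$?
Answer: $- \frac{853994442111}{2908} \approx -2.9367 \cdot 10^{8}$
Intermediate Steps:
$B{\left(E \right)} = E^{2}$
$o = 289$ ($o = \left(\left(-3\right)^{2} + 8\right)^{2} = \left(9 + 8\right)^{2} = 17^{2} = 289$)
$\frac{o}{49436} + \frac{9476}{\frac{1}{r}} = \frac{289}{49436} + \frac{9476}{\frac{1}{-30991}} = 289 \cdot \frac{1}{49436} + \frac{9476}{- \frac{1}{30991}} = \frac{17}{2908} + 9476 \left(-30991\right) = \frac{17}{2908} - 293670716 = - \frac{853994442111}{2908}$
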